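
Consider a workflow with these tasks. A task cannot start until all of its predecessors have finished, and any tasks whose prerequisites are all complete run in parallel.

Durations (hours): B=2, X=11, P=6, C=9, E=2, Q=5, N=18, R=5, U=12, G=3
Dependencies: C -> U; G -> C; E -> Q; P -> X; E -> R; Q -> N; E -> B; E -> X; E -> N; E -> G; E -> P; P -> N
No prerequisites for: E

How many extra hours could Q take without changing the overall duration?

E→P→N = 2+6+18 = 26 sets the makespan at 26 hours.
The longest chain containing Q totals 25 hours.
Slack of Q = 3 − 2 = 1 hour.

1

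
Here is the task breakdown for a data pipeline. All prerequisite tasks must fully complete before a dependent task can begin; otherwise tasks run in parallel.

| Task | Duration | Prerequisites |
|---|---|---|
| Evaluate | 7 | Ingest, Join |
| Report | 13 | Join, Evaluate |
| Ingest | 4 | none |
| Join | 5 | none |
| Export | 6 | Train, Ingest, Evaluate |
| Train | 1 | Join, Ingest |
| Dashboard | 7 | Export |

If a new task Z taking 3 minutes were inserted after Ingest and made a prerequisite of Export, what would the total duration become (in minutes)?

25

Originally the data pipeline takes 25 minutes.
With Z inserted, Export now waits for max(Train, Ingest, Evaluate, Z).
New critical path: Join→Evaluate→Export→Dashboard = 5+7+6+7 = 25 ⇒ 25 minutes.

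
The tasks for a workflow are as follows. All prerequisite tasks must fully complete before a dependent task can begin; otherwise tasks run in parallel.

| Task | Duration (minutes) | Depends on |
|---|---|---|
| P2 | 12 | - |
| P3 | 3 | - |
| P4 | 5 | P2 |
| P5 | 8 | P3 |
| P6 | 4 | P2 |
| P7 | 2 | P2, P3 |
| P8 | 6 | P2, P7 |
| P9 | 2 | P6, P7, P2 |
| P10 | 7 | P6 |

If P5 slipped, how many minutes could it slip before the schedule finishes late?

12

The longest chain is P2→P6→P10 = 12+4+7 = 23; overall finish 23 minutes.
The longest chain containing P5 totals 11 minutes.
So P5 can slip 23 − 11 = 12 minutes.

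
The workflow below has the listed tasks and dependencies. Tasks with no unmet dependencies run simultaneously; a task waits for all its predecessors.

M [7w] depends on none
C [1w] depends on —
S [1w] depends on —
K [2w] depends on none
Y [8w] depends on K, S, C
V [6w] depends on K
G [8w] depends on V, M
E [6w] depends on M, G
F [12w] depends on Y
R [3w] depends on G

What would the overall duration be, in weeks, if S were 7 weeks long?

27

Actual critical path: K→Y→F = 2+8+12 = 22 ⇒ 22 weeks.
The longest path through S is only 21 weeks, so S has float 1.
New critical path: S→Y→F = 7+8+12 = 27 ⇒ 27 weeks.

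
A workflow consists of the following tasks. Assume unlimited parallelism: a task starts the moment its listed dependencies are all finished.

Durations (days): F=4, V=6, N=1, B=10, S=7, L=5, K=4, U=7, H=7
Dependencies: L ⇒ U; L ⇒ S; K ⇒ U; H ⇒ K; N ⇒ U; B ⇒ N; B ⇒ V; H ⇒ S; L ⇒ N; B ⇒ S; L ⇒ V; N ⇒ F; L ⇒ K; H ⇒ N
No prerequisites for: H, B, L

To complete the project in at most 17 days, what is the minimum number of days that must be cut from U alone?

Current finish: 18 days; target: 17.
U is on every critical path, so each day cut from U cuts the finish by one (this holds down to a finish of 17).
Need 18 − 17 = 1 day off U → U becomes 6 days, finish becomes 17.

1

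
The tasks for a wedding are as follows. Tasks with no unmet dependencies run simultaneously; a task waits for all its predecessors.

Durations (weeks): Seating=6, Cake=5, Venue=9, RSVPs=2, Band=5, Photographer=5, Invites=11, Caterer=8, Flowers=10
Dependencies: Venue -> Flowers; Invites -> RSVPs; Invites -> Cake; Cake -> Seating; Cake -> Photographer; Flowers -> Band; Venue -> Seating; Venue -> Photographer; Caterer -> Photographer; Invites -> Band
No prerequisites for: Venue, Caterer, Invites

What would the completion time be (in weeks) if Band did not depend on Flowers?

22

Original critical path: Venue→Flowers→Band = 9+10+5 = 24 ⇒ 24 weeks.
Without Flowers→Band, Band's earliest start moves from 19 to 11.
New critical path: Invites→Cake→Seating = 11+5+6 = 22 ⇒ 22 weeks.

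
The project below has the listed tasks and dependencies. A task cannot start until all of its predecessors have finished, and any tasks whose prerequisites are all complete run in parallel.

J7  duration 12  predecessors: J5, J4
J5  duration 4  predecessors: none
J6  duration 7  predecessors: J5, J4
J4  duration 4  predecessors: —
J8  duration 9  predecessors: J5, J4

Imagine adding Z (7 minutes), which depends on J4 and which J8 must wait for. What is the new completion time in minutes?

20

Originally the plan takes 16 minutes.
With Z inserted, J8 now waits for max(J5, J4, Z).
New critical path: J4→Z→J8 = 4+7+9 = 20 ⇒ 20 minutes.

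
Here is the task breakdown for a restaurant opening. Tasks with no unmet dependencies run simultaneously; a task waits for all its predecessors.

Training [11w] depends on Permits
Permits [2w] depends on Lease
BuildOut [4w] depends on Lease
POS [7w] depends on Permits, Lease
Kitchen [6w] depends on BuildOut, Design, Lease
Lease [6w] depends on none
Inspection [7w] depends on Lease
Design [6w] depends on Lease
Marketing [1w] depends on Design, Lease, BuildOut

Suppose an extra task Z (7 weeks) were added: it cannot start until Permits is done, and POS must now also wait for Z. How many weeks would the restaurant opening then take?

22

Originally the restaurant opening takes 19 weeks.
With Z inserted, POS now waits for max(Permits, Lease, Z).
New critical path: Lease→Permits→Z→POS = 6+2+7+7 = 22 ⇒ 22 weeks.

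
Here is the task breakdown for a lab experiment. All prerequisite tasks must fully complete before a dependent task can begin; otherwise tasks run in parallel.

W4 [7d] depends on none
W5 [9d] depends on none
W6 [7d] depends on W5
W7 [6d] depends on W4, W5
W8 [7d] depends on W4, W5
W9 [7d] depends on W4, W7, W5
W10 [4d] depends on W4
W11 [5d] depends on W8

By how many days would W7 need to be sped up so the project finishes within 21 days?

1

Current finish: 22 days; target: 21.
W7 is on every critical path, so each day cut from W7 cuts the finish by one (this holds down to a finish of 21).
Need 22 − 21 = 1 day off W7 → W7 becomes 5 days, finish becomes 21.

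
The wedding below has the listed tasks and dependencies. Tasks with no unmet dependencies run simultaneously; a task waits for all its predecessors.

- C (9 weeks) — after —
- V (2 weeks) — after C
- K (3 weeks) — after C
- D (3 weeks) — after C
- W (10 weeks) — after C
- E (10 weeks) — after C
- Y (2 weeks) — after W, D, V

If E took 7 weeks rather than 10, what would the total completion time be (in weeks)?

Critical path before the change: C→W→Y = 9+10+2 = 21 giving 21 weeks.
The longest path through E is only 19 weeks, so E has float 2.
No other chain overtakes it, so the finish is 21 weeks.

21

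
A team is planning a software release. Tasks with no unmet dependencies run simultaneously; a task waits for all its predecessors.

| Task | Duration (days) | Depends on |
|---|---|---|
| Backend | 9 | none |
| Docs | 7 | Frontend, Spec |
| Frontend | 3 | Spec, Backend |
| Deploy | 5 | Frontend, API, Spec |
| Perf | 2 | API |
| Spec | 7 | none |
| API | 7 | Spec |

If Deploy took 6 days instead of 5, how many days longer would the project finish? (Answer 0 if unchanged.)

The binding path is Spec→API→Deploy = 7+7+5 = 19; finish at 19 days.
Since Deploy is critical, the +1 change carries straight to that chain (now 20 days).
The critical path is still Spec→API→Deploy; finish is now 20 days.
Change in finish: 20 − 19 = +1 days.

1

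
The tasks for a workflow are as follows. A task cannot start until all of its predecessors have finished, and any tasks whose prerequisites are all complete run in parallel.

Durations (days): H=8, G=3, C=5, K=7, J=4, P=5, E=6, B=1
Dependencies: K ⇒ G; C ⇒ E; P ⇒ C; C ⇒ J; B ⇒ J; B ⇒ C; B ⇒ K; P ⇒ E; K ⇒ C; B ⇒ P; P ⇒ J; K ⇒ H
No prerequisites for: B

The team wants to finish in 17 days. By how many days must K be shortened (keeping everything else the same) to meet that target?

2

Current finish: 19 days; target: 17.
K is on every critical path, so each day cut from K cuts the finish by one (this holds down to a finish of 17).
Need 19 − 17 = 2 days off K → K becomes 5 days, finish becomes 17.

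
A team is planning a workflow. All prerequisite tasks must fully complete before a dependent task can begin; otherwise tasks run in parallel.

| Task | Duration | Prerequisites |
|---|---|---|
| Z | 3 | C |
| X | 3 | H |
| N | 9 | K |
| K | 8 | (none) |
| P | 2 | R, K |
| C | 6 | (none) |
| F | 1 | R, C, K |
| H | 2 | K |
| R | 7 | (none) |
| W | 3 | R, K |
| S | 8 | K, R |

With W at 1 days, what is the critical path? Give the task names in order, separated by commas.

K, N

Actual critical path: K→N = 8+9 = 17 ⇒ 17 days.
The longest path through W is only 11 days, so W has float 6.
That remains the longest chain; total 17 days.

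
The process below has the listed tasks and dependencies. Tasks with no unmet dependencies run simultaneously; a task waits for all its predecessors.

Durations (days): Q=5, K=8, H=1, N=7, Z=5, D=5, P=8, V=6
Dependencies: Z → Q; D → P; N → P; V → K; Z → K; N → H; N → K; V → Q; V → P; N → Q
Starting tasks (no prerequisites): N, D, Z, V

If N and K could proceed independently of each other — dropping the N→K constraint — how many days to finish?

15

With the dependency in place, N→K = 7+8 = 15 sets the finish at 15 days.
Without N→K, K's earliest start moves from 7 to 6.
The longest chain is now N→P = 7+8 = 15, so the process takes 15 days.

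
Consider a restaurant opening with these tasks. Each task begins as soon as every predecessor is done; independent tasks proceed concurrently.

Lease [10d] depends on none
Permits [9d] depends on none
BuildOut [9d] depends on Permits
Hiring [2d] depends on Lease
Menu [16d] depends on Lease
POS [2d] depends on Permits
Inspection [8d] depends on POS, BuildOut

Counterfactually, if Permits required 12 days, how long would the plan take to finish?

29

The binding path is Permits→BuildOut→Inspection = 9+9+8 = 26; finish at 26 days.
Permits lies on that path, so at 12 days the path becomes 29 days.
That remains the longest chain; total 29 days.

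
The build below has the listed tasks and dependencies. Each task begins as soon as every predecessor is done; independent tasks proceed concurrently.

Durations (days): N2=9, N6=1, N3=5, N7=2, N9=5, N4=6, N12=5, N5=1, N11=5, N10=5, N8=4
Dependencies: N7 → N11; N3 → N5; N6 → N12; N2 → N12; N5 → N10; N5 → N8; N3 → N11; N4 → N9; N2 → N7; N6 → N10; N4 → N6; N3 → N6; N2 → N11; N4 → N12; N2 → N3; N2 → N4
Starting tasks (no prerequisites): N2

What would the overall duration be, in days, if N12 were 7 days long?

23

Actual critical path: N2→N4→N6→N12 = 9+6+1+5 = 21 ⇒ 21 days.
N12 is on the critical path; changing it to 7 makes that path 23 days.
The critical path is still N2→N4→N6→N12; finish is now 23 days.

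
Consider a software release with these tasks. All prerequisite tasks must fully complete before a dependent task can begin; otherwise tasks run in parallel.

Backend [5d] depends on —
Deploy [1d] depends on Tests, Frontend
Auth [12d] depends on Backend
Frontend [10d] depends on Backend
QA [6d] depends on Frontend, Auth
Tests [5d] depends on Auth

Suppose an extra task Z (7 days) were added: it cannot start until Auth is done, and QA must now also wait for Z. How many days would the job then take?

Originally the job takes 23 days.
With Z inserted, QA now waits for max(Frontend, Auth, Z).
New critical path: Backend→Auth→Z→QA = 5+12+7+6 = 30 ⇒ 30 days.

30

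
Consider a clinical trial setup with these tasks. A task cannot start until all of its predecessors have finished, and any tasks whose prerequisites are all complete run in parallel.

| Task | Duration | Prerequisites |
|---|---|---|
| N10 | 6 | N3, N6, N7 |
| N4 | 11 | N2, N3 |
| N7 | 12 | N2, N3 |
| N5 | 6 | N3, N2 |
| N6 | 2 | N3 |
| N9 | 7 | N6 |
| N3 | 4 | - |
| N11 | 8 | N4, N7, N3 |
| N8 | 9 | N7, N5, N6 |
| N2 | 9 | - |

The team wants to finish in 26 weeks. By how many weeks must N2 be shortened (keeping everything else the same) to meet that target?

Current finish: 30 weeks; target: 26.
N2 is on every critical path, so each week cut from N2 cuts the finish by one (this holds down to a finish of 25).
Need 30 − 26 = 4 weeks off N2 → N2 becomes 5 weeks, finish becomes 26.

4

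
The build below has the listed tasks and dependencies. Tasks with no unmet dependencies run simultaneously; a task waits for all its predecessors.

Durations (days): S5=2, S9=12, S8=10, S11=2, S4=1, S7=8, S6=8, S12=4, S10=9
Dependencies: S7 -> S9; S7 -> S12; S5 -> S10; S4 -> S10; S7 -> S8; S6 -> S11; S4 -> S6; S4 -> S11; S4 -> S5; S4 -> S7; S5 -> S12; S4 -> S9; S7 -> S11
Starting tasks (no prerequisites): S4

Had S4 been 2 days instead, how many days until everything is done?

22

Baseline: S4→S7→S9 = 1+8+12 = 21 → 21 days.
S4 lies on that path, so at 2 days the path becomes 22 days.
That remains the longest chain; total 22 days.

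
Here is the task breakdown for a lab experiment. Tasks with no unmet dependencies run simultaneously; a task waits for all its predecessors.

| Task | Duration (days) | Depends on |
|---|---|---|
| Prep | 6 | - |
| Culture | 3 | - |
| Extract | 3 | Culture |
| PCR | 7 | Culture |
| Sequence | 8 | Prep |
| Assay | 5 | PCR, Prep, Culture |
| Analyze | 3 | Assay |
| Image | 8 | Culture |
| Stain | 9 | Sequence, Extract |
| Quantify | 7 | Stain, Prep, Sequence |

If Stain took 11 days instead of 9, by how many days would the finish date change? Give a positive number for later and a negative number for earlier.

2

Critical path before the change: Prep→Sequence→Stain→Quantify = 6+8+9+7 = 30 giving 30 days.
Stain lies on that path, so at 11 days the path becomes 32 days.
That remains the longest chain; total 32 days.
Change in finish: 32 − 30 = +2 days.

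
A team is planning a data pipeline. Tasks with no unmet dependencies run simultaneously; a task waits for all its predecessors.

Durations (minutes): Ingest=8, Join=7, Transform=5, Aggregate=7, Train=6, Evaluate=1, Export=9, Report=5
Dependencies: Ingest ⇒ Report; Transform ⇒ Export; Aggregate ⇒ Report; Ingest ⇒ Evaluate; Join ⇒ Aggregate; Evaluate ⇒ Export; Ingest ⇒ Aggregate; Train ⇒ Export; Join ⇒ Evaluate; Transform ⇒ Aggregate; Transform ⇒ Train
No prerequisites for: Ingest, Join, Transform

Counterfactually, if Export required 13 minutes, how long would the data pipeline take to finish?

24

The binding path is Transform→Train→Export = 5+6+9 = 20; finish at 20 minutes.
Export lies on that path, so at 13 minutes the path becomes 24 minutes.
The critical path is still Transform→Train→Export; finish is now 24 minutes.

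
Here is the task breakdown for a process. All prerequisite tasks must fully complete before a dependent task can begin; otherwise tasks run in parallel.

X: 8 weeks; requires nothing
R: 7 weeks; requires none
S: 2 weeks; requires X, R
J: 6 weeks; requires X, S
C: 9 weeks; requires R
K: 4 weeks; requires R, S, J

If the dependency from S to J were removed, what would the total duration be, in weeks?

18

Original critical path: X→S→J→K = 8+2+6+4 = 20 ⇒ 20 weeks.
Without S→J, J's earliest start moves from 10 to 8.
New critical path: X→J→K = 8+6+4 = 18 ⇒ 18 weeks.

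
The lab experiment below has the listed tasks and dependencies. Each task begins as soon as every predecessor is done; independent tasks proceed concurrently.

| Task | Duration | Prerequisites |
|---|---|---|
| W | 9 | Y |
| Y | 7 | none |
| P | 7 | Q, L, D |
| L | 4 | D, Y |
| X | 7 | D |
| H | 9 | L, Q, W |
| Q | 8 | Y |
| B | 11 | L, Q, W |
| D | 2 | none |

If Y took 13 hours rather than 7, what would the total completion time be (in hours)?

As given, the longest chain is Y→W→B = 7+9+11 = 27, so the finish is 27 hours.
Since Y is critical, the +6 change carries straight to that chain (now 33 hours).
No other chain overtakes it, so the finish is 33 hours.

33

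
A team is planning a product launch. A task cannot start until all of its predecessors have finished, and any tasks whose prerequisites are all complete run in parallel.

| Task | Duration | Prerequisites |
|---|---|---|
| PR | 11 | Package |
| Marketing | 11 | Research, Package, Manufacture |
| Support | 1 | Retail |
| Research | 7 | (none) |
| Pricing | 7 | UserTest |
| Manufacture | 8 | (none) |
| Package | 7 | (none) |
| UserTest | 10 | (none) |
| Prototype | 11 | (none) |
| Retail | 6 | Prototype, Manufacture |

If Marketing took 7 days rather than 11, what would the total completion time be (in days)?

18

Baseline: Manufacture→Marketing = 8+11 = 19 → 19 days.
Marketing is on the critical path; changing it to 7 makes that path 15 days.
New critical path: Prototype→Retail→Support = 11+6+1 = 18 ⇒ 18 days.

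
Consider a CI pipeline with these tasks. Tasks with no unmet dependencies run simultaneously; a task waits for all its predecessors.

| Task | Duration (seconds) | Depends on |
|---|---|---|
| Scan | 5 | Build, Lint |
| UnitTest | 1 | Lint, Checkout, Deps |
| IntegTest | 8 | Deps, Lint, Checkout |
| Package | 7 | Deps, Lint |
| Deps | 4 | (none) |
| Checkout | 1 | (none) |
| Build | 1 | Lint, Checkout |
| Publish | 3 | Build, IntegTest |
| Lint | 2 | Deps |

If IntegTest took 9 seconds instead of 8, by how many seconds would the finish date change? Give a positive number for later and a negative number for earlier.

As given, the longest chain is Deps→Lint→IntegTest→Publish = 4+2+8+3 = 17, so the finish is 17 seconds.
IntegTest is on the critical path; changing it to 9 makes that path 18 seconds.
The critical path is still Deps→Lint→IntegTest→Publish; finish is now 18 seconds.
Change in finish: 18 − 17 = +1 seconds.

1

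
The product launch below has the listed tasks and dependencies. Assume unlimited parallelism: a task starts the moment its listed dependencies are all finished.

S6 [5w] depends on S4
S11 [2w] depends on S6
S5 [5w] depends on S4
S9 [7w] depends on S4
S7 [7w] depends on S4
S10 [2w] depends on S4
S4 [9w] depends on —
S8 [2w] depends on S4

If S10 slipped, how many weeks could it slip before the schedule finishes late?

5

S4→S6→S11 = 9+5+2 = 16 sets the makespan at 16 weeks.
Longest path through S10: 11 weeks (earliest finish 11, latest finish 16).
Slack of S10 = 14 − 9 = 5 weeks.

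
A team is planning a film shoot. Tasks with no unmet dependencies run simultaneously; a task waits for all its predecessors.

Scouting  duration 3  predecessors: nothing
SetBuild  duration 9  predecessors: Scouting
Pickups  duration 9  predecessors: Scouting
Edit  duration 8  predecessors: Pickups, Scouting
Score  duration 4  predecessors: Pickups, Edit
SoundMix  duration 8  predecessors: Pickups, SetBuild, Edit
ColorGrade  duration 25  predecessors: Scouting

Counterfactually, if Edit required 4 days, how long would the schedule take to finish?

28

As given, the longest chain is Scouting→Pickups→Edit→SoundMix = 3+9+8+8 = 28, so the finish is 28 days.
Since Edit is critical, the -4 change carries straight to that chain (now 24 days).
Now Scouting→ColorGrade = 3+25 = 28 is longest, so the finish becomes 28 days.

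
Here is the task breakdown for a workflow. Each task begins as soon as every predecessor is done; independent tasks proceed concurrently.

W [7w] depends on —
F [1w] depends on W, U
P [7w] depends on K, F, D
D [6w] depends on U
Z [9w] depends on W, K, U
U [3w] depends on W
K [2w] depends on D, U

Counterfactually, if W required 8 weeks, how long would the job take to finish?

28

As given, the longest chain is W→U→D→K→Z = 7+3+6+2+9 = 27, so the finish is 27 weeks.
W lies on that path, so at 8 weeks the path becomes 28 weeks.
No other chain overtakes it, so the finish is 28 weeks.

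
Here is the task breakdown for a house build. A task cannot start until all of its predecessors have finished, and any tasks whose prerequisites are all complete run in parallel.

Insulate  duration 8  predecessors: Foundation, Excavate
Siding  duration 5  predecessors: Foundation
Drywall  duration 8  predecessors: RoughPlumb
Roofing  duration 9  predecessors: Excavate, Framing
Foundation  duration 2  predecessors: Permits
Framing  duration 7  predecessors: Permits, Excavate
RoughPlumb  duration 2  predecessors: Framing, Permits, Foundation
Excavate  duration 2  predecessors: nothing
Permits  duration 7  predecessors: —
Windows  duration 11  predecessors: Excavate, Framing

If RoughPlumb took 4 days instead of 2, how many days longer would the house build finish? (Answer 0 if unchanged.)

As given, the longest chain is Permits→Framing→Windows = 7+7+11 = 25, so the finish is 25 days.
RoughPlumb has 1 day of float (longest path through it is 24).
Now Permits→Framing→RoughPlumb→Drywall = 7+7+4+8 = 26 is longest, so the finish becomes 26 days.
Change in finish: 26 − 25 = +1 days.

1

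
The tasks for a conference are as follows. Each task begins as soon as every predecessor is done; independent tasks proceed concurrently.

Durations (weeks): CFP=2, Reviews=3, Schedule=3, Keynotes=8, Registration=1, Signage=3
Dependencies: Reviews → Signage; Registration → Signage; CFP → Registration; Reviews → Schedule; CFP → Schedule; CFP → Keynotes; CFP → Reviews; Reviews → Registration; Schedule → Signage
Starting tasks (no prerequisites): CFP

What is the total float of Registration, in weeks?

2

Critical path: CFP→Reviews→Schedule→Signage = 2+3+3+3 = 11, so the finish is 11 weeks.
Longest path through Registration: 9 weeks (earliest finish 6, latest finish 8).
So Registration can slip 8 − 6 = 2 weeks.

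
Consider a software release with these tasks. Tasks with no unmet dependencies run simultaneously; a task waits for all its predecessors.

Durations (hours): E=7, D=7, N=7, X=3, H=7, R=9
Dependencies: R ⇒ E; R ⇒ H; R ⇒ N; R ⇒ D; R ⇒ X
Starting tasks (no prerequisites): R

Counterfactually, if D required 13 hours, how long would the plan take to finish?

As given, the longest chain is R→D = 9+7 = 16, so the finish is 16 hours.
Since D is critical, the +6 change carries straight to that chain (now 22 hours).
The critical path is still R→D; finish is now 22 hours.

22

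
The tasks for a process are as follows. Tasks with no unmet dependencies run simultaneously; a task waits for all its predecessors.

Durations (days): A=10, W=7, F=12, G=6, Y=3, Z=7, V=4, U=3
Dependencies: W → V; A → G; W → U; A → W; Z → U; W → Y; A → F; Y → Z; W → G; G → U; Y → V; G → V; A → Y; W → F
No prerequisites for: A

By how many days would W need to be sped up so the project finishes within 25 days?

5

Current finish: 30 days; target: 25.
W is on every critical path, so each day cut from W cuts the finish by one (this holds down to a finish of 24).
Need 30 − 25 = 5 days off W → W becomes 2 days, finish becomes 25.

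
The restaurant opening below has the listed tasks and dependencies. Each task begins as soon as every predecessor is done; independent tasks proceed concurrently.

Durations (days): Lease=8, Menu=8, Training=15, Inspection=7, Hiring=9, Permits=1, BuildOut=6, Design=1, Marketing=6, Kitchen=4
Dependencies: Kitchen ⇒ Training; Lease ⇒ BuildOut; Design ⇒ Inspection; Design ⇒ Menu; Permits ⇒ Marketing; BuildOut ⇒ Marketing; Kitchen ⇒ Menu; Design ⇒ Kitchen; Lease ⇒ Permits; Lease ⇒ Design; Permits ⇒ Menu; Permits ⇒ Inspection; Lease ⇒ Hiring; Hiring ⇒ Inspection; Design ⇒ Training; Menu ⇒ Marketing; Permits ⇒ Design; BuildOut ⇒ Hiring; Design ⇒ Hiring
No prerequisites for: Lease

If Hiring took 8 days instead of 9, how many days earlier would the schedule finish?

The binding path is Lease→BuildOut→Hiring→Inspection = 8+6+9+7 = 30; finish at 30 days.
Hiring lies on that path, so at 8 days the path becomes 29 days.
Now Lease→Permits→Design→Kitchen→Training = 8+1+1+4+15 = 29 is longest, so the finish becomes 29 days.
Change in finish: 29 − 30 = -1 days.

1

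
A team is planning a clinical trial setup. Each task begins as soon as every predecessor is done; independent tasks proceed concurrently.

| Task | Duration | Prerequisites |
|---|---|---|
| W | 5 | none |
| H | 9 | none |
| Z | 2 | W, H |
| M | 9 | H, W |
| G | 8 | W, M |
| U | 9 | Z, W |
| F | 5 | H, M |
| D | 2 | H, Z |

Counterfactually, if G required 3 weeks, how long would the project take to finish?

23

Actual critical path: H→M→G = 9+9+8 = 26 ⇒ 26 weeks.
G is on the critical path; changing it to 3 makes that path 21 weeks.
The binding chain switches to H→M→F = 9+9+5 = 23; finish 23 weeks.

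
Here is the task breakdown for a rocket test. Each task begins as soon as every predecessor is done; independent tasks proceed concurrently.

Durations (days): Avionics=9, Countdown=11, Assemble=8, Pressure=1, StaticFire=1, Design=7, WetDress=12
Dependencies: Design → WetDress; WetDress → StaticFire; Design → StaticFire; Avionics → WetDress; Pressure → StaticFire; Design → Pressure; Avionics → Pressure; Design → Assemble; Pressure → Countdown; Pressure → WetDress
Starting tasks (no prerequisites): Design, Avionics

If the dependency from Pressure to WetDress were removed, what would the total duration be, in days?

Before: longest chain Avionics→Pressure→WetDress→StaticFire = 9+1+12+1 = 23, finish 23.
Without Pressure→WetDress, WetDress's earliest start moves from 10 to 9.
The longest chain is now Avionics→WetDress→StaticFire = 9+12+1 = 22, so the job takes 22 days.

22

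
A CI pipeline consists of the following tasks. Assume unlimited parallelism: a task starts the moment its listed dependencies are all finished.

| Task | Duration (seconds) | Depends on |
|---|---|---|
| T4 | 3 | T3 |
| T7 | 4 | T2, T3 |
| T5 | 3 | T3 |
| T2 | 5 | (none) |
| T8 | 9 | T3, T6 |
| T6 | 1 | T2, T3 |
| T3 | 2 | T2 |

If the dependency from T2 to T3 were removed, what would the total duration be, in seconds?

15

Original critical path: T2→T3→T6→T8 = 5+2+1+9 = 17 ⇒ 17 seconds.
Without T2→T3, T3's earliest start moves from 5 to 0.
After: T2→T6→T8 = 5+1+9 = 15 → 15 seconds.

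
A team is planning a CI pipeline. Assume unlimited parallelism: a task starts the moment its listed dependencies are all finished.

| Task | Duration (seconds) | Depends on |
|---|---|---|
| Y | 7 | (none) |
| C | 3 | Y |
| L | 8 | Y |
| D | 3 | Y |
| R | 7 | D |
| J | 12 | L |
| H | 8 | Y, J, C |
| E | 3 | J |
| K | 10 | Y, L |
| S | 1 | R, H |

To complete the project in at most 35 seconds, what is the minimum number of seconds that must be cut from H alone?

1

Current finish: 36 seconds; target: 35.
H is on every critical path, so each second cut from H cuts the finish by one (this holds down to a finish of 30).
Need 36 − 35 = 1 second off H → H becomes 7 seconds, finish becomes 35.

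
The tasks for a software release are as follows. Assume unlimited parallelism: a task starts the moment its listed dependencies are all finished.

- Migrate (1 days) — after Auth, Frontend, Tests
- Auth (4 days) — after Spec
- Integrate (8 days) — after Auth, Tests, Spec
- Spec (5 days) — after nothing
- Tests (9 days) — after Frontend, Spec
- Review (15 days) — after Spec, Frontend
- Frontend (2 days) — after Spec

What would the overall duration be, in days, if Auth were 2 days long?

24

Critical path before the change: Spec→Frontend→Tests→Integrate = 5+2+9+8 = 24 giving 24 days.
The longest path through Auth is only 17 days, so Auth has float 7.
No other chain overtakes it, so the finish is 24 days.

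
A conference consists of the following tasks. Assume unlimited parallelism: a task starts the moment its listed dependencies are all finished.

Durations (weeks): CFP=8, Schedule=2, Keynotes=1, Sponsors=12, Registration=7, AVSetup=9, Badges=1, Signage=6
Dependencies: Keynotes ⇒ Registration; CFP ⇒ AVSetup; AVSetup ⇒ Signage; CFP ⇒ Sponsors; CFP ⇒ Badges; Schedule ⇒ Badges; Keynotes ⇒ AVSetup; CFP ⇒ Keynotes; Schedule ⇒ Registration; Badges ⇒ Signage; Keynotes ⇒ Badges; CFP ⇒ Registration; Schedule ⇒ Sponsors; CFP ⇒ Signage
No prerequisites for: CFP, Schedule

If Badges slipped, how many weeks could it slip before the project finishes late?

Critical path: CFP→Keynotes→AVSetup→Signage = 8+1+9+6 = 24, so the finish is 24 weeks.
The longest chain containing Badges totals 16 weeks.
Float = 24 − 16 = 8.

8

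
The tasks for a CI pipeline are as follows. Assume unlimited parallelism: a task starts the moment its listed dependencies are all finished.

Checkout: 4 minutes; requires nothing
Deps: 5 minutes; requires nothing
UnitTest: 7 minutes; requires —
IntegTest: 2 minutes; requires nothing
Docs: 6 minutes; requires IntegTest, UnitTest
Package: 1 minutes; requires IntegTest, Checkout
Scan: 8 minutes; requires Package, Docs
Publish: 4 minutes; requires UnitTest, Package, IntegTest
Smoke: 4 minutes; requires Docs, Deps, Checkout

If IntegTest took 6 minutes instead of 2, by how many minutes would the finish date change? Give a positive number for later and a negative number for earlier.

0

Critical path before the change: UnitTest→Docs→Scan = 7+6+8 = 21 giving 21 minutes.
The longest path through IntegTest is only 16 minutes, so IntegTest has float 5.
The critical path is still UnitTest→Docs→Scan; finish is now 21 minutes.
Change in finish: 21 − 21 = +0 minutes.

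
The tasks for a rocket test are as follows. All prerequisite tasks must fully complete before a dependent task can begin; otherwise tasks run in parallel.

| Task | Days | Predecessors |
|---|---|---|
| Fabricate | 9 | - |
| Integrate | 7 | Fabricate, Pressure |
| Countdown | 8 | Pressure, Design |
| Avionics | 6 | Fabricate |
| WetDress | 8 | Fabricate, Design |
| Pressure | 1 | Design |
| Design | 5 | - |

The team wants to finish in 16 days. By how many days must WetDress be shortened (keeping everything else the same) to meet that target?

1

Current finish: 17 days; target: 16.
WetDress is on every critical path, so each day cut from WetDress cuts the finish by one (this holds down to a finish of 16).
Need 17 − 16 = 1 day off WetDress → WetDress becomes 7 days, finish becomes 16.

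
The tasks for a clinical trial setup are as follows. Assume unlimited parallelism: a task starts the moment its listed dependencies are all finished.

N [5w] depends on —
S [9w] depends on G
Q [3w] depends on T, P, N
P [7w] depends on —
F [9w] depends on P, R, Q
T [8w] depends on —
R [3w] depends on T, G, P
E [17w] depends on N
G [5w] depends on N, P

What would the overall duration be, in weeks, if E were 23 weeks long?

Actual critical path: P→G→R→F = 7+5+3+9 = 24 ⇒ 24 weeks.
E is off the critical path — its longest chain is 22 weeks, giving 2 of slack.
Now N→E = 5+23 = 28 is longest, so the finish becomes 28 weeks.

28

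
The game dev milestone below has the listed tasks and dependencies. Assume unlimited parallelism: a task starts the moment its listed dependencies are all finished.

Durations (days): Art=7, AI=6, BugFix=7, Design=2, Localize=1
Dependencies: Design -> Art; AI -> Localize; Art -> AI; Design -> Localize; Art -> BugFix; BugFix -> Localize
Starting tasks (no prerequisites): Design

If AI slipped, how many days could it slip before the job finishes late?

1

The longest chain is Design→Art→BugFix→Localize = 2+7+7+1 = 17; overall finish 17 days.
Longest path through AI: 16 days (earliest finish 15, latest finish 16).
So AI can slip 16 − 15 = 1 day.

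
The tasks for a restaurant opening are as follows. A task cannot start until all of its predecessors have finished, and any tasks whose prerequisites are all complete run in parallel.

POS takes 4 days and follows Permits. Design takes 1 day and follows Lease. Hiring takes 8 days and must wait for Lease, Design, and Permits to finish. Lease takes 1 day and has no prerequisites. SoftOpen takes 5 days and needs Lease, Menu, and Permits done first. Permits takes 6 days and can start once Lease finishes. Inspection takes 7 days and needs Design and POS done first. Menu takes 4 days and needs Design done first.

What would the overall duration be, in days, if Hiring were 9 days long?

18

Actual critical path: Lease→Permits→POS→Inspection = 1+6+4+7 = 18 ⇒ 18 days.
Hiring has 3 days of float (longest path through it is 15).
The critical path is still Lease→Permits→POS→Inspection; finish is now 18 days.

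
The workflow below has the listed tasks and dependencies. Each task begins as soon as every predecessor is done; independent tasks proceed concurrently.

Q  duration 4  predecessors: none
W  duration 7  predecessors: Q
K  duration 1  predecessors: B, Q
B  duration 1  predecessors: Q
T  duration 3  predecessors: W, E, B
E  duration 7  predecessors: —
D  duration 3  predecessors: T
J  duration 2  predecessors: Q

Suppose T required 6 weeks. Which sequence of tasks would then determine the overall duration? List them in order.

Critical path before the change: Q→W→T→D = 4+7+3+3 = 17 giving 17 weeks.
T lies on that path, so at 6 weeks the path becomes 20 weeks.
The critical path is still Q→W→T→D; finish is now 20 weeks.

Q, W, T, D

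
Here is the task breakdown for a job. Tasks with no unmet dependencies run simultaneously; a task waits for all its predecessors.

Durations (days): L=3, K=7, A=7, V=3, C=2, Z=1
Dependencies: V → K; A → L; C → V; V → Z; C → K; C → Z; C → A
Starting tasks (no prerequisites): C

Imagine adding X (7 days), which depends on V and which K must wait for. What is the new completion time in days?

Originally the schedule takes 12 days.
With X inserted, K now waits for max(C, V, X).
New critical path: C→V→X→K = 2+3+7+7 = 19 ⇒ 19 days.

19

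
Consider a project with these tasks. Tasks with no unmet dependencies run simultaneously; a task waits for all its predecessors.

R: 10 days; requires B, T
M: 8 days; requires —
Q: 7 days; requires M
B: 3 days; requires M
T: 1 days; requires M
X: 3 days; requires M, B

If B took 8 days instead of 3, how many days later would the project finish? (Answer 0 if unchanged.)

5

Baseline: M→B→R = 8+3+10 = 21 → 21 days.
B is on the critical path; changing it to 8 makes that path 26 days.
The critical path is still M→B→R; finish is now 26 days.
Change in finish: 26 − 21 = +5 days.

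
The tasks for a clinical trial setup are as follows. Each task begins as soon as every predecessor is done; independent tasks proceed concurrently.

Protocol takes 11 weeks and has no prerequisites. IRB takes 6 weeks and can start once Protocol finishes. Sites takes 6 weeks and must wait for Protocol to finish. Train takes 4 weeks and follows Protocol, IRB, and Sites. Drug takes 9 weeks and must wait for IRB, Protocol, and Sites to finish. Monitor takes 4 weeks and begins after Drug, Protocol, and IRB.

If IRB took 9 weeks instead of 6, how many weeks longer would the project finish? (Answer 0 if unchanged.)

Critical path before the change: Protocol→IRB→Drug→Monitor = 11+6+9+4 = 30 giving 30 weeks.
Since IRB is critical, the +3 change carries straight to that chain (now 33 weeks).
The critical path is still Protocol→IRB→Drug→Monitor; finish is now 33 weeks.
Change in finish: 33 − 30 = +3 weeks.

3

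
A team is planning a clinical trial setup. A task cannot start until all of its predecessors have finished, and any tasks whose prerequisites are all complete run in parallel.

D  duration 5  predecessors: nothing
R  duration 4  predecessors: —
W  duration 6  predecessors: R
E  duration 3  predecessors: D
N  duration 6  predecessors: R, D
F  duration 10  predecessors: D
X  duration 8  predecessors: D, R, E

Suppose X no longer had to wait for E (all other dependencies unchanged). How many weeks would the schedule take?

Before: longest chain D→E→X = 5+3+8 = 16, finish 16.
Without E→X, X's earliest start moves from 8 to 5.
After: D→F = 5+10 = 15 → 15 weeks.

15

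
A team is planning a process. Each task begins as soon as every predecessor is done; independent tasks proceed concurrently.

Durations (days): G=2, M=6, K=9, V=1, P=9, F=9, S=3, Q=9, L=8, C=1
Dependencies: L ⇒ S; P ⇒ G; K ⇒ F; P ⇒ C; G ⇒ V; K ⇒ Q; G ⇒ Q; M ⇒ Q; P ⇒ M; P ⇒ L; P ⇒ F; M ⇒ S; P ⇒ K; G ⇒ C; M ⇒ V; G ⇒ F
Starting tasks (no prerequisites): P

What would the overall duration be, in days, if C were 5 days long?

Baseline: P→K→F = 9+9+9 = 27 → 27 days.
C is off the critical path — its longest chain is 12 days, giving 15 of slack.
That remains the longest chain; total 27 days.

27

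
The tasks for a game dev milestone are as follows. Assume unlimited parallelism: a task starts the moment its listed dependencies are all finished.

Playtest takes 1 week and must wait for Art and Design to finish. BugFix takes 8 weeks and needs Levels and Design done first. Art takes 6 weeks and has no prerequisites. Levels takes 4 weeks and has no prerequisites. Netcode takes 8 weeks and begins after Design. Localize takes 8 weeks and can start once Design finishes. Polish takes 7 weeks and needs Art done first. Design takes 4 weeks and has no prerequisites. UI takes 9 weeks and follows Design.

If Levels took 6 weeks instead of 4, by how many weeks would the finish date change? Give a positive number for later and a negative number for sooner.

1

Critical path before the change: Design→UI = 4+9 = 13 giving 13 weeks.
The longest path through Levels is only 12 weeks, so Levels has float 1.
Now Levels→BugFix = 6+8 = 14 is longest, so the finish becomes 14 weeks.
Change in finish: 14 − 13 = +1 weeks.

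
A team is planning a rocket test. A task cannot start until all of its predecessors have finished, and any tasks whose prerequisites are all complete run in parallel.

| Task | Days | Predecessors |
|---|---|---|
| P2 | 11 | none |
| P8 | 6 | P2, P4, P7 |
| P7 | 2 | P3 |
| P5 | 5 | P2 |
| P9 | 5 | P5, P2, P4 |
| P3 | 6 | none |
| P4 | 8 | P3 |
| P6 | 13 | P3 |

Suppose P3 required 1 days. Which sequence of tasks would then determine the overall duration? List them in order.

The binding path is P2→P5→P9 = 11+5+5 = 21; finish at 21 days.
P3 has 1 day of float (longest path through it is 20).
The critical path is still P2→P5→P9; finish is now 21 days.

P2, P5, P9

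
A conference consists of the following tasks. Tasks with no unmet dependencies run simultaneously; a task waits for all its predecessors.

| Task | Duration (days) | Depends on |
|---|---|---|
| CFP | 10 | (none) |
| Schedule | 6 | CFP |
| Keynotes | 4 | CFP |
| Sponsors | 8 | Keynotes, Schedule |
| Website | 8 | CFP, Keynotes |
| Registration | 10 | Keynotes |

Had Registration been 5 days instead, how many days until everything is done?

24

Actual critical path: CFP→Keynotes→Registration = 10+4+10 = 24 ⇒ 24 days.
Registration is on the critical path; changing it to 5 makes that path 19 days.
New critical path: CFP→Schedule→Sponsors = 10+6+8 = 24 ⇒ 24 days.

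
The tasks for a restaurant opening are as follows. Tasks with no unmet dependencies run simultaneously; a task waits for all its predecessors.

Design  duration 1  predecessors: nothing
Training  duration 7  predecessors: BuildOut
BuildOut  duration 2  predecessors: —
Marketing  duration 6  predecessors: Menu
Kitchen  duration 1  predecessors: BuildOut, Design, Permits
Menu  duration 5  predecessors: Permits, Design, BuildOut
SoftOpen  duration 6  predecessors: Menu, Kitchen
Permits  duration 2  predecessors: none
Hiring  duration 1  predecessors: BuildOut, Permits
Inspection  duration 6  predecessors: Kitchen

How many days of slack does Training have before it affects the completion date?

The longest chain is Permits→Menu→Marketing = 2+5+6 = 13; overall finish 13 days.
The longest chain containing Training totals 9 days.
Slack of Training = 6 − 2 = 4 days.

4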